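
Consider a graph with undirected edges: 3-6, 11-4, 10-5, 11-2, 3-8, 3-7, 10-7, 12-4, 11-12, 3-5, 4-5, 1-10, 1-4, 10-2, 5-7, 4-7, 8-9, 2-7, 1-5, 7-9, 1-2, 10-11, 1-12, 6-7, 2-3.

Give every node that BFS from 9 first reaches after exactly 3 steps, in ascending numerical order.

1, 11, 12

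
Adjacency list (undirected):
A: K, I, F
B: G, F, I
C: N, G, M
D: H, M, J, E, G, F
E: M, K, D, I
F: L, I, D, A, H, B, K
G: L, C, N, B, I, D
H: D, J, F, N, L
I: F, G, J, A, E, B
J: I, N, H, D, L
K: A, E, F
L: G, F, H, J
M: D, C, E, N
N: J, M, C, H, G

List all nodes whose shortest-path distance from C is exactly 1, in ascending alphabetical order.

Level 0: C
Level 1: G, M, N
Level 2: B, D, E, H, I, J, L
Level 3: A, F, K

G, M, N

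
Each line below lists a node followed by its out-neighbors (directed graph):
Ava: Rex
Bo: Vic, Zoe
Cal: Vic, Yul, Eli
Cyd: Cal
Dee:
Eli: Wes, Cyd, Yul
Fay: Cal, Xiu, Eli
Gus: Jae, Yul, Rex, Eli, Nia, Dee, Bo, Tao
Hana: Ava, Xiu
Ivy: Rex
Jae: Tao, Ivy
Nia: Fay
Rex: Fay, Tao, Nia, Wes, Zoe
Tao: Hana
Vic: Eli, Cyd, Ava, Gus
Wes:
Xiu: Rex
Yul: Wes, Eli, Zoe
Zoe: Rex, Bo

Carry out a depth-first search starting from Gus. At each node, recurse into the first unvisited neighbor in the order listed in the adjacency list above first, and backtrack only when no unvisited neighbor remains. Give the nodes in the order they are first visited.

Visit Gus
Gus → Jae
Jae → Tao
Tao → Hana
Hana → Ava
Ava → Rex
Rex → Fay
Fay → Cal
Cal → Vic
Vic → Eli
Eli → Wes
Eli → Cyd
Eli → Yul
Yul → Zoe
Zoe → Bo
Fay → Xiu
Rex → Nia
Jae → Ivy
Gus → Dee

Gus, Jae, Tao, Hana, Ava, Rex, Fay, Cal, Vic, Eli, Wes, Cyd, Yul, Zoe, Bo, Xiu, Nia, Ivy, Dee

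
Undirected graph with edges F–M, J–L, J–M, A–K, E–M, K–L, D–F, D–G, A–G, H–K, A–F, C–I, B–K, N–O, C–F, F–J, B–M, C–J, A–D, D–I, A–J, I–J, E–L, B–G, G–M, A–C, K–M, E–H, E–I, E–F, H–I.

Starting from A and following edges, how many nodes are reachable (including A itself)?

BFS from A visits: A, C, D, F, G, J, K, I, E, M, B, L, H
Reachable nodes: 13 of 15 total.

13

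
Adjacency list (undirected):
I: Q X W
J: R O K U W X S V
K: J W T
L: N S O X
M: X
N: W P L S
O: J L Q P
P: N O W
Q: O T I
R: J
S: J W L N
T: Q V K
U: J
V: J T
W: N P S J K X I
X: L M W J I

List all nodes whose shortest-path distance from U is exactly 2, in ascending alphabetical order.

Level 0: U
Level 1: J
Level 2: K, O, R, S, V, W, X
Level 3: I, L, M, N, P, Q, T

K, O, R, S, V, W, X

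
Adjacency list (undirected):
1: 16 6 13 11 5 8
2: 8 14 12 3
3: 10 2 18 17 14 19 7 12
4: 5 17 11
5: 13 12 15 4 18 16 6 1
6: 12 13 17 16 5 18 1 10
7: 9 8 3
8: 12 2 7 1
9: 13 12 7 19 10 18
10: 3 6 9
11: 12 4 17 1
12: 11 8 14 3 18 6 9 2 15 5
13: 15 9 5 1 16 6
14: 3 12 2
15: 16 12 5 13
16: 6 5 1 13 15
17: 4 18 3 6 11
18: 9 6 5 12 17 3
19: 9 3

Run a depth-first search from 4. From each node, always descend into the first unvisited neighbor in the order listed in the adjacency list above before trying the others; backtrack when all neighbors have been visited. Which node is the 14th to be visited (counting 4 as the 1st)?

Visit 4
4 → 5
5 → 13
13 → 15
15 → 16
16 → 6
6 → 12
12 → 11
11 → 17
17 → 18
18 → 9
9 → 7
7 → 8
8 → 2
2 → 14
14 → 3
3 → 10
3 → 19
8 → 1

Visit order: 4, 5, 13, 15, 16, 6, 12, 11, 17, 18, 9, 7, 8, 2, 14, 3, 10, 19, 1

2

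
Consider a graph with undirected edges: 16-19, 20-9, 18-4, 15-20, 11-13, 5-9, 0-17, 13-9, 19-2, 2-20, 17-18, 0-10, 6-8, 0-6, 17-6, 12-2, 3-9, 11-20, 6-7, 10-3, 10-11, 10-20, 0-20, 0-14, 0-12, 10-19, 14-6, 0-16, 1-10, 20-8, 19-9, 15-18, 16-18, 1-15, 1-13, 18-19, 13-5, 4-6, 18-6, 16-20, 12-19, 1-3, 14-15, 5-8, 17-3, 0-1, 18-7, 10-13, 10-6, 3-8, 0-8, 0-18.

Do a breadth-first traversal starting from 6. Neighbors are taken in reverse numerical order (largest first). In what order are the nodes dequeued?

6 -> 18 -> 17 -> 14 -> 10 -> 8 -> 7 -> 4 -> 0 -> 19 -> 16 -> 15 -> 3 -> 20 -> 13 -> 11 -> 1 -> 5 -> 12 -> 9 -> 2

Visit 6; enqueue 18, 17, 14, 10, 8, 7, 4, 0 → queue [18, 17, 14, 10, 8, 7, 4, 0]
Visit 18; enqueue 19, 16, 15 → queue [17, 14, 10, 8, 7, 4, 0, 19, 16, 15]
Visit 17; enqueue 3 → queue [14, 10, 8, 7, 4, 0, 19, 16, 15, 3]
Visit 14 → queue [10, 8, 7, 4, 0, 19, 16, 15, 3]
Visit 10; enqueue 20, 13, 11, 1 → queue [8, 7, 4, 0, 19, 16, 15, 3, 20, 13, 11, 1]
Visit 8; enqueue 5 → queue [7, 4, 0, 19, 16, 15, 3, 20, 13, 11, 1, 5]
Visit 7 → queue [4, 0, 19, 16, 15, 3, 20, 13, 11, 1, 5]
Visit 4 → queue [0, 19, 16, 15, 3, 20, 13, 11, 1, 5]
Visit 0; enqueue 12 → queue [19, 16, 15, 3, 20, 13, 11, 1, 5, 12]
Visit 19; enqueue 9, 2 → queue [16, 15, 3, 20, 13, 11, 1, 5, 12, 9, 2]
Visit 16 → queue [15, 3, 20, 13, 11, 1, 5, 12, 9, 2]
Visit 15 → queue [3, 20, 13, 11, 1, 5, 12, 9, 2]
Visit 3 → queue [20, 13, 11, 1, 5, 12, 9, 2]
Visit 20 → queue [13, 11, 1, 5, 12, 9, 2]
Visit 13 → queue [11, 1, 5, 12, 9, 2]
Visit 11 → queue [1, 5, 12, 9, 2]
Visit 1 → queue [5, 12, 9, 2]
Visit 5 → queue [12, 9, 2]
Visit 12 → queue [9, 2]
Visit 9 → queue [2]
Visit 2 → queue []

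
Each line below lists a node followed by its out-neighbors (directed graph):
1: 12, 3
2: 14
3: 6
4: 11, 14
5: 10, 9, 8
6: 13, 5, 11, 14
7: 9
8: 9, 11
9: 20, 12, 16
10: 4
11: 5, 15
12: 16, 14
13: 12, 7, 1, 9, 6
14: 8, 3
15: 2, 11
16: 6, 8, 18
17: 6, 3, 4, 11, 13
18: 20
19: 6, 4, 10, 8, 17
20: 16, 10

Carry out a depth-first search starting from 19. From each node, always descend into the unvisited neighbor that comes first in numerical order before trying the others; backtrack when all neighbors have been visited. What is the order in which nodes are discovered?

Visit 19
19 → 4
4 → 11
11 → 5
5 → 8
8 → 9
9 → 12
12 → 14
14 → 3
3 → 6
6 → 13
13 → 1
13 → 7
12 → 16
16 → 18
18 → 20
20 → 10
11 → 15
15 → 2
19 → 17

19 → 4 → 11 → 5 → 8 → 9 → 12 → 14 → 3 → 6 → 13 → 1 → 7 → 16 → 18 → 20 → 10 → 15 → 2 → 17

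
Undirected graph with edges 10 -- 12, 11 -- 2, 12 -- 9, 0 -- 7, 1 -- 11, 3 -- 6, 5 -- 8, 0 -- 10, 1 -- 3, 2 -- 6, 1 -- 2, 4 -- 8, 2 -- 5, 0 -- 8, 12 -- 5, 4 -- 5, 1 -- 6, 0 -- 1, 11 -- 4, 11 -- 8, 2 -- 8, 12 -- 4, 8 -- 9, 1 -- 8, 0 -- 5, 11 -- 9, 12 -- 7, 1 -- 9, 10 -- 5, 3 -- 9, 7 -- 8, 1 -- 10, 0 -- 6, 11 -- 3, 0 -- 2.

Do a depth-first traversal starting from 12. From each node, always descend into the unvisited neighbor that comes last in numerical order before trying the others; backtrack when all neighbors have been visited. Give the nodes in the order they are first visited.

Visit 12
12 → 10
10 → 5
5 → 8
8 → 11
11 → 9
9 → 3
3 → 6
6 → 2
2 → 1
1 → 0
0 → 7
11 → 4

12 → 10 → 5 → 8 → 11 → 9 → 3 → 6 → 2 → 1 → 0 → 7 → 4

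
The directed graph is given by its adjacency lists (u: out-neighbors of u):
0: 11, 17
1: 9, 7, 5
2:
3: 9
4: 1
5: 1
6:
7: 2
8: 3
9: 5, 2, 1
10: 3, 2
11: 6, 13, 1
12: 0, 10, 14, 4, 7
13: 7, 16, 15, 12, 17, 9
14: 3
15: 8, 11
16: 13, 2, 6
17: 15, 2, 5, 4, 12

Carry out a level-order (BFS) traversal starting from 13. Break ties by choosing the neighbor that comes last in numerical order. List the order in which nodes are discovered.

13 17 16 15 12 9 7 5 4 2 6 11 8 14 10 0 1 3

Visit 13; enqueue 17, 16, 15, 12, 9, 7 → queue [17, 16, 15, 12, 9, 7]
Visit 17; enqueue 5, 4, 2 → queue [16, 15, 12, 9, 7, 5, 4, 2]
Visit 16; enqueue 6 → queue [15, 12, 9, 7, 5, 4, 2, 6]
Visit 15; enqueue 11, 8 → queue [12, 9, 7, 5, 4, 2, 6, 11, 8]
Visit 12; enqueue 14, 10, 0 → queue [9, 7, 5, 4, 2, 6, 11, 8, 14, 10, 0]
Visit 9; enqueue 1 → queue [7, 5, 4, 2, 6, 11, 8, 14, 10, 0, 1]
Visit 7 → queue [5, 4, 2, 6, 11, 8, 14, 10, 0, 1]
Visit 5 → queue [4, 2, 6, 11, 8, 14, 10, 0, 1]
Visit 4 → queue [2, 6, 11, 8, 14, 10, 0, 1]
Visit 2 → queue [6, 11, 8, 14, 10, 0, 1]
Visit 6 → queue [11, 8, 14, 10, 0, 1]
Visit 11 → queue [8, 14, 10, 0, 1]
Visit 8; enqueue 3 → queue [14, 10, 0, 1, 3]
Visit 14 → queue [10, 0, 1, 3]
Visit 10 → queue [0, 1, 3]
Visit 0 → queue [1, 3]
Visit 1 → queue [3]
Visit 3 → queue []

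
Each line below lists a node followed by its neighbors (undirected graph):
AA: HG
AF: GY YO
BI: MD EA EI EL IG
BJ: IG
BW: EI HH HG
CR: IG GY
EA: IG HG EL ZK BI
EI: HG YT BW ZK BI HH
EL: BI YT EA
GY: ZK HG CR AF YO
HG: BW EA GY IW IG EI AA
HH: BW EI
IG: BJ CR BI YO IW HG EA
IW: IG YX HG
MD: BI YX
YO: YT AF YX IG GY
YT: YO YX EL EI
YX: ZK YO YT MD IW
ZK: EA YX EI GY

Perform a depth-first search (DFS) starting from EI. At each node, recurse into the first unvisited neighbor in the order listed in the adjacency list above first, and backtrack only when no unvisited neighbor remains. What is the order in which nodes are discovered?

EI HG BW HH EA IG BJ CR GY ZK YX YO YT EL BI MD AF IW AA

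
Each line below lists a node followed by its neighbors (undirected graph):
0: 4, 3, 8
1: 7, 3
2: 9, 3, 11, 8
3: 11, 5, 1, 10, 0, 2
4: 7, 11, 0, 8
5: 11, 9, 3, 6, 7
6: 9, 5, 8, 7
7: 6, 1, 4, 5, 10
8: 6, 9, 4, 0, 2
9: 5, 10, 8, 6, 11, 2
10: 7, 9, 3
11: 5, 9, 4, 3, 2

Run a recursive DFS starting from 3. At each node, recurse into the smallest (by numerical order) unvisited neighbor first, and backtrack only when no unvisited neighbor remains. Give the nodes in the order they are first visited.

Visit 3
3 → 0
0 → 4
4 → 7
7 → 1
7 → 5
5 → 6
6 → 8
8 → 2
2 → 9
9 → 10
9 → 11

3 -> 0 -> 4 -> 7 -> 1 -> 5 -> 6 -> 8 -> 2 -> 9 -> 10 -> 11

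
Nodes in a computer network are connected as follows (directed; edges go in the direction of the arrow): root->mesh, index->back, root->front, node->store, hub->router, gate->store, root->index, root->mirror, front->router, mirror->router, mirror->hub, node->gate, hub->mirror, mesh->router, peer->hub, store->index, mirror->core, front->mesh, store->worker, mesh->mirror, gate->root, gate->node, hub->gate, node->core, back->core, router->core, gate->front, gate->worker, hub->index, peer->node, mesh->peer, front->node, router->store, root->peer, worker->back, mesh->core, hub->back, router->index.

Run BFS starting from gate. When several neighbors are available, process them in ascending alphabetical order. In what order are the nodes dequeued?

gate, front, node, root, store, worker, mesh, router, core, index, mirror, peer, back, hub

Visit gate; enqueue front, node, root, store, worker → queue [front, node, root, store, worker]
Visit front; enqueue mesh, router → queue [node, root, store, worker, mesh, router]
Visit node; enqueue core → queue [root, store, worker, mesh, router, core]
Visit root; enqueue index, mirror, peer → queue [store, worker, mesh, router, core, index, mirror, peer]
Visit store → queue [worker, mesh, router, core, index, mirror, peer]
Visit worker; enqueue back → queue [mesh, router, core, index, mirror, peer, back]
Visit mesh → queue [router, core, index, mirror, peer, back]
Visit router → queue [core, index, mirror, peer, back]
Visit core → queue [index, mirror, peer, back]
Visit index → queue [mirror, peer, back]
Visit mirror; enqueue hub → queue [peer, back, hub]
Visit peer → queue [back, hub]
Visit back → queue [hub]
Visit hub → queue []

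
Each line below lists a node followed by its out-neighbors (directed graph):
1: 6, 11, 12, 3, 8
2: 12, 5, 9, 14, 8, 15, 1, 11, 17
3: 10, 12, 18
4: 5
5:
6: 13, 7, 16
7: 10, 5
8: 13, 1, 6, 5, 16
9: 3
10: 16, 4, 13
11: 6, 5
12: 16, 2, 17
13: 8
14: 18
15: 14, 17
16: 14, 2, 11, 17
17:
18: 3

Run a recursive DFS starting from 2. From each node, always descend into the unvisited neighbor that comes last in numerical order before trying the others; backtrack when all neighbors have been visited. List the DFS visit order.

Visit 2
2 → 17
2 → 15
15 → 14
14 → 18
18 → 3
3 → 12
12 → 16
16 → 11
11 → 6
6 → 13
13 → 8
8 → 5
8 → 1
6 → 7
7 → 10
10 → 4
2 → 9

2 17 15 14 18 3 12 16 11 6 13 8 5 1 7 10 4 9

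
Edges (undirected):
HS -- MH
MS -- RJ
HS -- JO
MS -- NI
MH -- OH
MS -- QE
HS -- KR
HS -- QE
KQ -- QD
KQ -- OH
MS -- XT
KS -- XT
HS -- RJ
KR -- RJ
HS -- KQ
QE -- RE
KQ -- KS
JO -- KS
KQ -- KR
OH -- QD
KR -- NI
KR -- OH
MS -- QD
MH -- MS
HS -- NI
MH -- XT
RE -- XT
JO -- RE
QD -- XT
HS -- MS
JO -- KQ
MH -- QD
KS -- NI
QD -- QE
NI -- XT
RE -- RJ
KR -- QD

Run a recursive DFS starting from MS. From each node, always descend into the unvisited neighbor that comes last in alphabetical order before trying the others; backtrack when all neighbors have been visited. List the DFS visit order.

Visit MS
MS → XT
XT → RE
RE → RJ
RJ → KR
KR → QD
QD → QE
QE → HS
HS → NI
NI → KS
KS → KQ
KQ → OH
OH → MH
KQ → JO

MS XT RE RJ KR QD QE HS NI KS KQ OH MH JO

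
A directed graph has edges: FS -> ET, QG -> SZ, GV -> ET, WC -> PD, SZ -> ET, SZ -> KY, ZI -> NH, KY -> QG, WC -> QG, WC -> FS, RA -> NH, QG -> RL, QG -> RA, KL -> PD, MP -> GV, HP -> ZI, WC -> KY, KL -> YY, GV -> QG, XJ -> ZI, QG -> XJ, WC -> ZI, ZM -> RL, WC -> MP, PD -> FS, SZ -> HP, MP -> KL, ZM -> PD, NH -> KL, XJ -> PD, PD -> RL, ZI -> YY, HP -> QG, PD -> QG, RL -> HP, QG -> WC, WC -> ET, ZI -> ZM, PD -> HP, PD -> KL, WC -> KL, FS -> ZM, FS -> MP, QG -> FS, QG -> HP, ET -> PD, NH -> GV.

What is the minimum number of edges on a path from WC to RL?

2

Level 0: WC
Level 1: ET, FS, KL, KY, MP, PD, QG, ZI
Level 2: GV, HP, NH, RA, RL, SZ, XJ, YY, ZM
RL first appears at level 2.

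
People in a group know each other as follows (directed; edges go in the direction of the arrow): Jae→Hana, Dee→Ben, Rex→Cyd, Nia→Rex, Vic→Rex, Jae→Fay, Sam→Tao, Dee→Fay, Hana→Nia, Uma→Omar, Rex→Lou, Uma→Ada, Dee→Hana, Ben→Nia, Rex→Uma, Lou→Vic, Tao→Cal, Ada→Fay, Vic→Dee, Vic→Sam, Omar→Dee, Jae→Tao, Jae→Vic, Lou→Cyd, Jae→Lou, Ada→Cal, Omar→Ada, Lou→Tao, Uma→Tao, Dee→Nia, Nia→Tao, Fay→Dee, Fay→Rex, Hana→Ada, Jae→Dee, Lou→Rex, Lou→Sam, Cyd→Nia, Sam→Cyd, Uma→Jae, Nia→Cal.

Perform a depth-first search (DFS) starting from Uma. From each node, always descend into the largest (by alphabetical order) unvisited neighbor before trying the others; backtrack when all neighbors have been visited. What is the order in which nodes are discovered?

Uma, Tao, Cal, Omar, Dee, Nia, Rex, Lou, Vic, Sam, Cyd, Hana, Ada, Fay, Ben, Jae

Visit Uma
Uma → Tao
Tao → Cal
Uma → Omar
Omar → Dee
Dee → Nia
Nia → Rex
Rex → Lou
Lou → Vic
Vic → Sam
Sam → Cyd
Dee → Hana
Hana → Ada
Ada → Fay
Dee → Ben
Uma → Jae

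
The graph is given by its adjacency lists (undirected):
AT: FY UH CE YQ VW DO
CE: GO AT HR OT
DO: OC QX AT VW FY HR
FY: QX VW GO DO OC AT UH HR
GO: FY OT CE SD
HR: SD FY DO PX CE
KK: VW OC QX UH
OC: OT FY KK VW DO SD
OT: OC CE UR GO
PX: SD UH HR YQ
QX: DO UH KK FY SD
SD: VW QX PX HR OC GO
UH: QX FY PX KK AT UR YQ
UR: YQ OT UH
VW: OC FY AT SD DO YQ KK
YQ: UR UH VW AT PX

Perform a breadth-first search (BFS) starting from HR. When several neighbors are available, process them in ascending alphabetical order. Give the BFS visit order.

Visit HR; enqueue CE, DO, FY, PX, SD → queue [CE, DO, FY, PX, SD]
Visit CE; enqueue AT, GO, OT → queue [DO, FY, PX, SD, AT, GO, OT]
Visit DO; enqueue OC, QX, VW → queue [FY, PX, SD, AT, GO, OT, OC, QX, VW]
Visit FY; enqueue UH → queue [PX, SD, AT, GO, OT, OC, QX, VW, UH]
Visit PX; enqueue YQ → queue [SD, AT, GO, OT, OC, QX, VW, UH, YQ]
Visit SD → queue [AT, GO, OT, OC, QX, VW, UH, YQ]
Visit AT → queue [GO, OT, OC, QX, VW, UH, YQ]
Visit GO → queue [OT, OC, QX, VW, UH, YQ]
Visit OT; enqueue UR → queue [OC, QX, VW, UH, YQ, UR]
Visit OC; enqueue KK → queue [QX, VW, UH, YQ, UR, KK]
Visit QX → queue [VW, UH, YQ, UR, KK]
Visit VW → queue [UH, YQ, UR, KK]
Visit UH → queue [YQ, UR, KK]
Visit YQ → queue [UR, KK]
Visit UR → queue [KK]
Visit KK → queue []

HR, CE, DO, FY, PX, SD, AT, GO, OT, OC, QX, VW, UH, YQ, UR, KK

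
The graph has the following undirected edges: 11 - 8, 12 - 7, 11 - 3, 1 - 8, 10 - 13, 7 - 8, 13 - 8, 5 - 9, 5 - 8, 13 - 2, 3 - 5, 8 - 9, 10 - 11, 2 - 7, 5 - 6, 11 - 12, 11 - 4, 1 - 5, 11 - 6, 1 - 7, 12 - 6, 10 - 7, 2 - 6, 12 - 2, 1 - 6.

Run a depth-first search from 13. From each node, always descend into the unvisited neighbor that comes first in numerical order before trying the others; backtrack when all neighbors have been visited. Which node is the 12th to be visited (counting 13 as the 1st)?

12

Visit 13
13 → 2
2 → 6
6 → 1
1 → 5
5 → 3
3 → 11
11 → 4
11 → 8
8 → 7
7 → 10
7 → 12
8 → 9

Visit order: 13, 2, 6, 1, 5, 3, 11, 4, 8, 7, 10, 12, 9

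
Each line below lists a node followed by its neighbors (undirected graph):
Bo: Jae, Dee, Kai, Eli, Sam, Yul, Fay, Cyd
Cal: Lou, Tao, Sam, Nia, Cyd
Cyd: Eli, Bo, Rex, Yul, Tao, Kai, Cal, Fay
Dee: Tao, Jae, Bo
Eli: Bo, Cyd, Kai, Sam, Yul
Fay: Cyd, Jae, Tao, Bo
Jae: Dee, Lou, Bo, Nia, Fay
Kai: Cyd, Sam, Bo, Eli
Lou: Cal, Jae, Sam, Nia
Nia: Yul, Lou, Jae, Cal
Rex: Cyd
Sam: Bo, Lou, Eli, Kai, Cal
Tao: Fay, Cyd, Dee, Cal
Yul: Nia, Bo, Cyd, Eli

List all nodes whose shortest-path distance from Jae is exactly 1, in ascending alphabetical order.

Bo, Dee, Fay, Lou, Nia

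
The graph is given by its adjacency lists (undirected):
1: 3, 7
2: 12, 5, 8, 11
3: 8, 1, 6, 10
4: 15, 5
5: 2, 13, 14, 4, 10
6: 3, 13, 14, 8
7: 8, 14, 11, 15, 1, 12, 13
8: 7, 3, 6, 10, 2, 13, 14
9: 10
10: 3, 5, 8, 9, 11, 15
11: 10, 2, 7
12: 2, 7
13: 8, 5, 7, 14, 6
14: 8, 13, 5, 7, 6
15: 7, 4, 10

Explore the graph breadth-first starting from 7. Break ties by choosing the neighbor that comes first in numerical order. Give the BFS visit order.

7 -> 1 -> 8 -> 11 -> 12 -> 13 -> 14 -> 15 -> 3 -> 2 -> 6 -> 10 -> 5 -> 4 -> 9

Visit 7; enqueue 1, 8, 11, 12, 13, 14, 15 → queue [1, 8, 11, 12, 13, 14, 15]
Visit 1; enqueue 3 → queue [8, 11, 12, 13, 14, 15, 3]
Visit 8; enqueue 2, 6, 10 → queue [11, 12, 13, 14, 15, 3, 2, 6, 10]
Visit 11 → queue [12, 13, 14, 15, 3, 2, 6, 10]
Visit 12 → queue [13, 14, 15, 3, 2, 6, 10]
Visit 13; enqueue 5 → queue [14, 15, 3, 2, 6, 10, 5]
Visit 14 → queue [15, 3, 2, 6, 10, 5]
Visit 15; enqueue 4 → queue [3, 2, 6, 10, 5, 4]
Visit 3 → queue [2, 6, 10, 5, 4]
Visit 2 → queue [6, 10, 5, 4]
Visit 6 → queue [10, 5, 4]
Visit 10; enqueue 9 → queue [5, 4, 9]
Visit 5 → queue [4, 9]
Visit 4 → queue [9]
Visit 9 → queue []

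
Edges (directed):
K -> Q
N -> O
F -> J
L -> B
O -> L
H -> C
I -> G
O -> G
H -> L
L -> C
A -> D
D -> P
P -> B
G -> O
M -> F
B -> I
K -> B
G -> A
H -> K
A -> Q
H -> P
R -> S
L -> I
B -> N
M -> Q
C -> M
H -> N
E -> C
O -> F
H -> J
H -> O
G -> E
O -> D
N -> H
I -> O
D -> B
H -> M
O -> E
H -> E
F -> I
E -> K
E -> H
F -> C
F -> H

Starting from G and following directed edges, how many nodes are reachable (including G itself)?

17

BFS from G visits: G, A, E, O, D, Q, C, H, K, F, L, B, P, M, J, N, I
Reachable nodes: 17 of 19 total.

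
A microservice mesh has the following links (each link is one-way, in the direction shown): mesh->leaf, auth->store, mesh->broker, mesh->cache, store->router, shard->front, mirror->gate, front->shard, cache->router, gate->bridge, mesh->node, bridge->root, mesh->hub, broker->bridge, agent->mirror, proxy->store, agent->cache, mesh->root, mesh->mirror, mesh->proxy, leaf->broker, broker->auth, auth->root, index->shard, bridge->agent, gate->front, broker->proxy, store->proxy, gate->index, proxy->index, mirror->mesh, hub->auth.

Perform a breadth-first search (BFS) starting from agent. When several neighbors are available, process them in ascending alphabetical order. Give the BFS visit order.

Visit agent; enqueue cache, mirror → queue [cache, mirror]
Visit cache; enqueue router → queue [mirror, router]
Visit mirror; enqueue gate, mesh → queue [router, gate, mesh]
Visit router → queue [gate, mesh]
Visit gate; enqueue bridge, front, index → queue [mesh, bridge, front, index]
Visit mesh; enqueue broker, hub, leaf, node, proxy, root → queue [bridge, front, index, broker, hub, leaf, node, proxy, root]
Visit bridge → queue [front, index, broker, hub, leaf, node, proxy, root]
Visit front; enqueue shard → queue [index, broker, hub, leaf, node, proxy, root, shard]
Visit index → queue [broker, hub, leaf, node, proxy, root, shard]
Visit broker; enqueue auth → queue [hub, leaf, node, proxy, root, shard, auth]
Visit hub → queue [leaf, node, proxy, root, shard, auth]
Visit leaf → queue [node, proxy, root, shard, auth]
Visit node → queue [proxy, root, shard, auth]
Visit proxy; enqueue store → queue [root, shard, auth, store]
Visit root → queue [shard, auth, store]
Visit shard → queue [auth, store]
Visit auth → queue [store]
Visit store → queue []

agent cache mirror router gate mesh bridge front index broker hub leaf node proxy root shard auth store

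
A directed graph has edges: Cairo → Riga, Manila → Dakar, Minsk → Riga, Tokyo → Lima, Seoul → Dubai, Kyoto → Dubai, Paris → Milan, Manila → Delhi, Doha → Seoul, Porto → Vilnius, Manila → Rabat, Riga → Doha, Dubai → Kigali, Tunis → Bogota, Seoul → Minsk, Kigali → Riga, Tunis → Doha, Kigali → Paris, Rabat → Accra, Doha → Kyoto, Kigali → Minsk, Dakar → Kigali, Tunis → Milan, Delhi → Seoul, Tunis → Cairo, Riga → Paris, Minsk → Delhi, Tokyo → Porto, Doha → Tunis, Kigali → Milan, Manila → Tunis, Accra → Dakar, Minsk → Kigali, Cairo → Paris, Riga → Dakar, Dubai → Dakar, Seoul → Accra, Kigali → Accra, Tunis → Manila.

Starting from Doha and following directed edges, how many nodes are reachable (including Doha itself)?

BFS from Doha visits: Doha, Kyoto, Seoul, Tunis, Dubai, Accra, Minsk, Bogota, Cairo, Manila, Milan, Dakar, Kigali, Delhi, Riga, Paris, Rabat
Reachable nodes: 17 of 21 total.

17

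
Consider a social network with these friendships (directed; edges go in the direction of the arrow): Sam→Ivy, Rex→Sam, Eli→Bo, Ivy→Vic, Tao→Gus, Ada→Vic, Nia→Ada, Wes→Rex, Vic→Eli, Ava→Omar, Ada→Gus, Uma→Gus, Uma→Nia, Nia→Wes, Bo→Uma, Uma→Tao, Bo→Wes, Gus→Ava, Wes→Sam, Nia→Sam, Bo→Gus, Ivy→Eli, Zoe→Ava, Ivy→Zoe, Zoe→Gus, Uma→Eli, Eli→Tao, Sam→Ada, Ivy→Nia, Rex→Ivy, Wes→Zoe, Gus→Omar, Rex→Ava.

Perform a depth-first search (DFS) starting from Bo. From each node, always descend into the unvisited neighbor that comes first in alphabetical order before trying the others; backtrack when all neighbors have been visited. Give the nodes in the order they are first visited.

Visit Bo
Bo → Gus
Gus → Ava
Ava → Omar
Bo → Uma
Uma → Eli
Eli → Tao
Uma → Nia
Nia → Ada
Ada → Vic
Nia → Sam
Sam → Ivy
Ivy → Zoe
Nia → Wes
Wes → Rex

Bo Gus Ava Omar Uma Eli Tao Nia Ada Vic Sam Ivy Zoe Wes Rex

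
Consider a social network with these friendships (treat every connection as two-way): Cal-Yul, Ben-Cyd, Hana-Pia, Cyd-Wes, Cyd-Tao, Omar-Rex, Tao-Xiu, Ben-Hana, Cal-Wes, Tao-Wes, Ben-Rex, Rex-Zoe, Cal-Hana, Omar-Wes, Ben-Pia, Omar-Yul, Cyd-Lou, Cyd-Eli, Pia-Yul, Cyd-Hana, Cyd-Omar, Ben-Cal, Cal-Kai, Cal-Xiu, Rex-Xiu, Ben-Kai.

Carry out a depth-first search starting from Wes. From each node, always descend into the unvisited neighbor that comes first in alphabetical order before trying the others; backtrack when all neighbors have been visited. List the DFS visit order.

Wes → Cal → Ben → Cyd → Eli → Hana → Pia → Yul → Omar → Rex → Xiu → Tao → Zoe → Lou → Kai

Visit Wes
Wes → Cal
Cal → Ben
Ben → Cyd
Cyd → Eli
Cyd → Hana
Hana → Pia
Pia → Yul
Yul → Omar
Omar → Rex
Rex → Xiu
Xiu → Tao
Rex → Zoe
Cyd → Lou
Ben → Kai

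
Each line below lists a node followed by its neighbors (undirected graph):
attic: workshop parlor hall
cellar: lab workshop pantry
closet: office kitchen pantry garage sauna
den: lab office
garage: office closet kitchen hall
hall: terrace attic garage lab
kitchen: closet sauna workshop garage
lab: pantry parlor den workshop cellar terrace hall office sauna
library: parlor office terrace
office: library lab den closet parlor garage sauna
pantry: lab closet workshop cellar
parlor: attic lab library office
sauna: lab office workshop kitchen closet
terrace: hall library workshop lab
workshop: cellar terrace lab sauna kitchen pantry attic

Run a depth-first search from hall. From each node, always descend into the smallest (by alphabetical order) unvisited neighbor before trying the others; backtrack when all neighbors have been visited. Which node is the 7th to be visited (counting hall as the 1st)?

Visit hall
hall → attic
attic → parlor
parlor → lab
lab → cellar
cellar → pantry
pantry → closet
closet → garage
garage → kitchen
kitchen → sauna
sauna → office
office → den
office → library
library → terrace
terrace → workshop

Visit order: hall, attic, parlor, lab, cellar, pantry, closet, garage, kitchen, sauna, office, den, library, terrace, workshop

closet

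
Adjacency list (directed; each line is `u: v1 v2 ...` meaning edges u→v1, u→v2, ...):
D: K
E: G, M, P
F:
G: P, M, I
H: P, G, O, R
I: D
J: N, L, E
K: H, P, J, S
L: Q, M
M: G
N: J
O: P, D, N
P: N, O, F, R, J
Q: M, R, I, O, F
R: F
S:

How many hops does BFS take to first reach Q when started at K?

3

Level 0: K
Level 1: H, J, P, S
Level 2: E, F, G, L, N, O, R
Level 3: D, I, M, Q
Q first appears at level 3.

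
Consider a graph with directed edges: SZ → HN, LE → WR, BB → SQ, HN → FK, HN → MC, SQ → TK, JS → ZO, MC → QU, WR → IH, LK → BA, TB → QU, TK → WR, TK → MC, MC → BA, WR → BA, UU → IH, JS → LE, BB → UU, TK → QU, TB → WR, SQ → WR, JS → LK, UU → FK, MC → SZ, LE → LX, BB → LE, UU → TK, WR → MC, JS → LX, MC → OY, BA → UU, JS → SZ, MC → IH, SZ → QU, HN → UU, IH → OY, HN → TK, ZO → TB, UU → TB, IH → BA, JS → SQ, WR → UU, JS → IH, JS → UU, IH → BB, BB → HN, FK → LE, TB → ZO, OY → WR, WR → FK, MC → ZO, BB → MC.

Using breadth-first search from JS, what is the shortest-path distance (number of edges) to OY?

2

Level 0: JS
Level 1: IH, LE, LK, LX, SQ, SZ, UU, ZO
Level 2: BA, BB, FK, HN, OY, QU, TB, TK, WR
Level 3: MC
OY first appears at level 2.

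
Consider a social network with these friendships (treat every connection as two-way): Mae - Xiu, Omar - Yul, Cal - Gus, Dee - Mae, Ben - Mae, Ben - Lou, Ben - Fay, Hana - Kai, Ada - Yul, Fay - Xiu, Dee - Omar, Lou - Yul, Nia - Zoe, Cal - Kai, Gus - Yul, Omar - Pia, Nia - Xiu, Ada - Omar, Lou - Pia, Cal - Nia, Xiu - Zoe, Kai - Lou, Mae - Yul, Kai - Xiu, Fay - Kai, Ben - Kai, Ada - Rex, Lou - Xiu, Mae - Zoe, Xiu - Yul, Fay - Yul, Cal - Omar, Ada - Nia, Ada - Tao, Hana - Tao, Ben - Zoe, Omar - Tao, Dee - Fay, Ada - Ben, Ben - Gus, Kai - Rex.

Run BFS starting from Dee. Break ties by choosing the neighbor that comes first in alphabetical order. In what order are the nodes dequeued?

Dee, Fay, Mae, Omar, Ben, Kai, Xiu, Yul, Zoe, Ada, Cal, Pia, Tao, Gus, Lou, Hana, Rex, Nia

Visit Dee; enqueue Fay, Mae, Omar → queue [Fay, Mae, Omar]
Visit Fay; enqueue Ben, Kai, Xiu, Yul → queue [Mae, Omar, Ben, Kai, Xiu, Yul]
Visit Mae; enqueue Zoe → queue [Omar, Ben, Kai, Xiu, Yul, Zoe]
Visit Omar; enqueue Ada, Cal, Pia, Tao → queue [Ben, Kai, Xiu, Yul, Zoe, Ada, Cal, Pia, Tao]
Visit Ben; enqueue Gus, Lou → queue [Kai, Xiu, Yul, Zoe, Ada, Cal, Pia, Tao, Gus, Lou]
Visit Kai; enqueue Hana, Rex → queue [Xiu, Yul, Zoe, Ada, Cal, Pia, Tao, Gus, Lou, Hana, Rex]
Visit Xiu; enqueue Nia → queue [Yul, Zoe, Ada, Cal, Pia, Tao, Gus, Lou, Hana, Rex, Nia]
Visit Yul → queue [Zoe, Ada, Cal, Pia, Tao, Gus, Lou, Hana, Rex, Nia]
Visit Zoe → queue [Ada, Cal, Pia, Tao, Gus, Lou, Hana, Rex, Nia]
Visit Ada → queue [Cal, Pia, Tao, Gus, Lou, Hana, Rex, Nia]
Visit Cal → queue [Pia, Tao, Gus, Lou, Hana, Rex, Nia]
Visit Pia → queue [Tao, Gus, Lou, Hana, Rex, Nia]
Visit Tao → queue [Gus, Lou, Hana, Rex, Nia]
Visit Gus → queue [Lou, Hana, Rex, Nia]
Visit Lou → queue [Hana, Rex, Nia]
Visit Hana → queue [Rex, Nia]
Visit Rex → queue [Nia]
Visit Nia → queue []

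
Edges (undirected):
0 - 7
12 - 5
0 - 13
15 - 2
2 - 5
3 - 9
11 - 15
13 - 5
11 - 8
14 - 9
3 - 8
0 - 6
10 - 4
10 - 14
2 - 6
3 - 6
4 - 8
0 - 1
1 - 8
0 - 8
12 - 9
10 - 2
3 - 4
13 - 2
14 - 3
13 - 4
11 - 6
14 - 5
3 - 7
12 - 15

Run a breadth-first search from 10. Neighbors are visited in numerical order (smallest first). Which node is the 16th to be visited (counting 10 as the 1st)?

1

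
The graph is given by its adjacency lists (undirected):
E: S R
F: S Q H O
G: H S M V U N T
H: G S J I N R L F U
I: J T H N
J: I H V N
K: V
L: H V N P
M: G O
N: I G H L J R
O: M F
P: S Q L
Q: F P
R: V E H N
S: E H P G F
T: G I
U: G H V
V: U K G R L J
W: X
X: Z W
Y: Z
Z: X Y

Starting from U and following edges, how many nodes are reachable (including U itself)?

BFS from U visits: U, G, H, V, M, N, S, T, F, I, J, L, R, K, O, E, P, Q
Reachable nodes: 18 of 22 total.

18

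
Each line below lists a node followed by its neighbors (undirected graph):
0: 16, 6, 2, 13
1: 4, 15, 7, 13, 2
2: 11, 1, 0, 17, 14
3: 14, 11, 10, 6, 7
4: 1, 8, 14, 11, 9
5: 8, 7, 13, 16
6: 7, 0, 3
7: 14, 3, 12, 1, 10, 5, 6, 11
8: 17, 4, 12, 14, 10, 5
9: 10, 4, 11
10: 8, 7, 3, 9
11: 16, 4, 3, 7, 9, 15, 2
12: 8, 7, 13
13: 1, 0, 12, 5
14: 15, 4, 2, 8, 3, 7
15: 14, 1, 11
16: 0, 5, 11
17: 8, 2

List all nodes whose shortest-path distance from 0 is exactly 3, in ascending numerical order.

Level 0: 0
Level 1: 2, 6, 13, 16
Level 2: 1, 3, 5, 7, 11, 12, 14, 17
Level 3: 4, 8, 9, 10, 15

4, 8, 9, 10, 15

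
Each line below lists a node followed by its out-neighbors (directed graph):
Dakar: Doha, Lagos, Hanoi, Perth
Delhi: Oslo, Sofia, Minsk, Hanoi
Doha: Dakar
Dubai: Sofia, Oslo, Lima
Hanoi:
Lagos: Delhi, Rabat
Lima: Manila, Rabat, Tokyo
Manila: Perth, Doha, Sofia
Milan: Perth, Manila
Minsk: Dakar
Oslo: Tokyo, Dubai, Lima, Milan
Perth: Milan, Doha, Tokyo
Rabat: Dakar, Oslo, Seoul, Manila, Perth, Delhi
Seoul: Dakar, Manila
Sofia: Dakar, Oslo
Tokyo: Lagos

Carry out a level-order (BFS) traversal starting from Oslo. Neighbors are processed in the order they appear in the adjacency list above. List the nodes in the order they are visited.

Visit Oslo; enqueue Tokyo, Dubai, Lima, Milan → queue [Tokyo, Dubai, Lima, Milan]
Visit Tokyo; enqueue Lagos → queue [Dubai, Lima, Milan, Lagos]
Visit Dubai; enqueue Sofia → queue [Lima, Milan, Lagos, Sofia]
Visit Lima; enqueue Manila, Rabat → queue [Milan, Lagos, Sofia, Manila, Rabat]
Visit Milan; enqueue Perth → queue [Lagos, Sofia, Manila, Rabat, Perth]
Visit Lagos; enqueue Delhi → queue [Sofia, Manila, Rabat, Perth, Delhi]
Visit Sofia; enqueue Dakar → queue [Manila, Rabat, Perth, Delhi, Dakar]
Visit Manila; enqueue Doha → queue [Rabat, Perth, Delhi, Dakar, Doha]
Visit Rabat; enqueue Seoul → queue [Perth, Delhi, Dakar, Doha, Seoul]
Visit Perth → queue [Delhi, Dakar, Doha, Seoul]
Visit Delhi; enqueue Minsk, Hanoi → queue [Dakar, Doha, Seoul, Minsk, Hanoi]
Visit Dakar → queue [Doha, Seoul, Minsk, Hanoi]
Visit Doha → queue [Seoul, Minsk, Hanoi]
Visit Seoul → queue [Minsk, Hanoi]
Visit Minsk → queue [Hanoi]
Visit Hanoi → queue []

Oslo -> Tokyo -> Dubai -> Lima -> Milan -> Lagos -> Sofia -> Manila -> Rabat -> Perth -> Delhi -> Dakar -> Doha -> Seoul -> Minsk -> Hanoi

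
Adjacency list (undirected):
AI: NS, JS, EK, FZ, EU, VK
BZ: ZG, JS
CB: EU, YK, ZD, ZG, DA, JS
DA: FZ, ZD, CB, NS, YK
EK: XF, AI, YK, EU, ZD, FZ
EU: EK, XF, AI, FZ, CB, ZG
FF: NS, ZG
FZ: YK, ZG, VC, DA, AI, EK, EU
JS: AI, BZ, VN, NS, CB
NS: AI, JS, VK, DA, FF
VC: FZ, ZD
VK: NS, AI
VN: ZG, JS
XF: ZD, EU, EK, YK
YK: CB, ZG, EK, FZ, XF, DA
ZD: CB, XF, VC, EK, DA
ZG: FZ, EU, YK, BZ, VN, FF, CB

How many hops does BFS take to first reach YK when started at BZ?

2

Level 0: BZ
Level 1: JS, ZG
Level 2: AI, CB, EU, FF, FZ, NS, VN, YK
Level 3: DA, EK, VC, VK, XF, ZD
YK first appears at level 2.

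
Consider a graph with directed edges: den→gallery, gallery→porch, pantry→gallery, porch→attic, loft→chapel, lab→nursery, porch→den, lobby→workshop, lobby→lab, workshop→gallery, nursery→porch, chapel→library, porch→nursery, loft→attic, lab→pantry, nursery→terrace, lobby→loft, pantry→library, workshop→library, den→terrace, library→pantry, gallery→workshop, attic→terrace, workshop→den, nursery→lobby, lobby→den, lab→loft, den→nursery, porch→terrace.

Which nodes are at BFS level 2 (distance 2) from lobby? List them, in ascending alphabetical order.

attic, chapel, gallery, library, nursery, pantry, terrace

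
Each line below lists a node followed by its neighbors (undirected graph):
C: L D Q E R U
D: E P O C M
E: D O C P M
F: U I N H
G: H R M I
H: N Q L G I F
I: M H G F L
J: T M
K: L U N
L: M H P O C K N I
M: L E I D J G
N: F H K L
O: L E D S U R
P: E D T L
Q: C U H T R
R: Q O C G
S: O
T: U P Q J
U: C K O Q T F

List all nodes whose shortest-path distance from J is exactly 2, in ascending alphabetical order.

Level 0: J
Level 1: M, T
Level 2: D, E, G, I, L, P, Q, U
Level 3: C, F, H, K, N, O, R
Level 4: S

D, E, G, I, L, P, Q, U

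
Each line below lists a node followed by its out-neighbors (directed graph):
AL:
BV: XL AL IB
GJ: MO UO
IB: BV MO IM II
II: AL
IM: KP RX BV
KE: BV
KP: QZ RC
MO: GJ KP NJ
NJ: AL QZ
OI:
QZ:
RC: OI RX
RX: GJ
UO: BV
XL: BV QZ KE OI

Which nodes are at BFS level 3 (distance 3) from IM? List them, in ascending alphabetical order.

Level 0: IM
Level 1: BV, KP, RX
Level 2: AL, GJ, IB, QZ, RC, XL
Level 3: II, KE, MO, OI, UO
Level 4: NJ

II, KE, MO, OI, UO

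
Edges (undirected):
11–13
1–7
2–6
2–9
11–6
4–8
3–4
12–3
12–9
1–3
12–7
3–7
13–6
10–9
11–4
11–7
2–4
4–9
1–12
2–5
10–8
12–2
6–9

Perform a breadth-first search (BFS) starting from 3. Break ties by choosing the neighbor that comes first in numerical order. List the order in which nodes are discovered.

3, 1, 4, 7, 12, 2, 8, 9, 11, 5, 6, 10, 13

Visit 3; enqueue 1, 4, 7, 12 → queue [1, 4, 7, 12]
Visit 1 → queue [4, 7, 12]
Visit 4; enqueue 2, 8, 9, 11 → queue [7, 12, 2, 8, 9, 11]
Visit 7 → queue [12, 2, 8, 9, 11]
Visit 12 → queue [2, 8, 9, 11]
Visit 2; enqueue 5, 6 → queue [8, 9, 11, 5, 6]
Visit 8; enqueue 10 → queue [9, 11, 5, 6, 10]
Visit 9 → queue [11, 5, 6, 10]
Visit 11; enqueue 13 → queue [5, 6, 10, 13]
Visit 5 → queue [6, 10, 13]
Visit 6 → queue [10, 13]
Visit 10 → queue [13]
Visit 13 → queue []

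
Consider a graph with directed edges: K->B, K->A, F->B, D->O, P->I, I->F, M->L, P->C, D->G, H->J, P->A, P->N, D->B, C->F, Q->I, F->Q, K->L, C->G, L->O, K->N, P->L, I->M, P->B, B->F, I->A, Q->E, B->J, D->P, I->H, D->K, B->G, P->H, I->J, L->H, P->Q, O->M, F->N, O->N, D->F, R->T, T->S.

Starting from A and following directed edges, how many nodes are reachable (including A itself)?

1

BFS from A visits: A
Reachable nodes: 1 of 20 total.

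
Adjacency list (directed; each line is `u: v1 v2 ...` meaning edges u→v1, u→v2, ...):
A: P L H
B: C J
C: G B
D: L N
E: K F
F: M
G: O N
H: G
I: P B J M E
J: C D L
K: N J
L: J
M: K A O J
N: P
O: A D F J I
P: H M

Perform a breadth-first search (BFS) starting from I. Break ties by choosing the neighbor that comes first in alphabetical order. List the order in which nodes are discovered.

Visit I; enqueue B, E, J, M, P → queue [B, E, J, M, P]
Visit B; enqueue C → queue [E, J, M, P, C]
Visit E; enqueue F, K → queue [J, M, P, C, F, K]
Visit J; enqueue D, L → queue [M, P, C, F, K, D, L]
Visit M; enqueue A, O → queue [P, C, F, K, D, L, A, O]
Visit P; enqueue H → queue [C, F, K, D, L, A, O, H]
Visit C; enqueue G → queue [F, K, D, L, A, O, H, G]
Visit F → queue [K, D, L, A, O, H, G]
Visit K; enqueue N → queue [D, L, A, O, H, G, N]
Visit D → queue [L, A, O, H, G, N]
Visit L → queue [A, O, H, G, N]
Visit A → queue [O, H, G, N]
Visit O → queue [H, G, N]
Visit H → queue [G, N]
Visit G → queue [N]
Visit N → queue []

I -> B -> E -> J -> M -> P -> C -> F -> K -> D -> L -> A -> O -> H -> G -> N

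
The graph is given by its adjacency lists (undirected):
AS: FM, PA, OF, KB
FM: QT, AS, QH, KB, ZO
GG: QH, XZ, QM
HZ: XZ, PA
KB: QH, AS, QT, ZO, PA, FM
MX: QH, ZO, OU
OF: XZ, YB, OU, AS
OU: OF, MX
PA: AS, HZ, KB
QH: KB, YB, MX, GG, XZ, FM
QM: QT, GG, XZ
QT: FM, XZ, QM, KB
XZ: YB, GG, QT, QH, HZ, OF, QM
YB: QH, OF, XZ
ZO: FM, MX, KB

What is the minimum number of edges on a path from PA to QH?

2

Level 0: PA
Level 1: AS, HZ, KB
Level 2: FM, OF, QH, QT, XZ, ZO
Level 3: GG, MX, OU, QM, YB
QH first appears at level 2.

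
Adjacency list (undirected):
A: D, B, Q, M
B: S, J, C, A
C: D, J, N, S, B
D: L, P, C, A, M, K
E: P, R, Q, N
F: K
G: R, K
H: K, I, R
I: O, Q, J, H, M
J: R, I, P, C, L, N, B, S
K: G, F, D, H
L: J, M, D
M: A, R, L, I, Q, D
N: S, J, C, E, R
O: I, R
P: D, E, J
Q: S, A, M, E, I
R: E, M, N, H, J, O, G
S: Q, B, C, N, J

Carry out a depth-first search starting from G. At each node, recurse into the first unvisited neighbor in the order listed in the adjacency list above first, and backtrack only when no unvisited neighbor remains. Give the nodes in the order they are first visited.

Visit G
G → R
R → E
E → P
P → D
D → L
L → J
J → I
I → O
I → Q
Q → S
S → B
B → C
C → N
B → A
A → M
I → H
H → K
K → F

G, R, E, P, D, L, J, I, O, Q, S, B, C, N, A, M, H, K, F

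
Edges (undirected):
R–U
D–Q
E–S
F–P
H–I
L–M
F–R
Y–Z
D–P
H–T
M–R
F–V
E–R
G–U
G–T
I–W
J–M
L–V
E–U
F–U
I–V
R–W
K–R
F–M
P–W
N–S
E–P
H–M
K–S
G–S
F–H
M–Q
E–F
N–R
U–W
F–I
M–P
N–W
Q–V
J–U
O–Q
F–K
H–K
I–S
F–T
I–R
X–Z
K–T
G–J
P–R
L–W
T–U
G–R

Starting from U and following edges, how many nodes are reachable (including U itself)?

BFS from U visits: U, E, F, G, J, R, T, W, P, S, H, I, K, M, V, N, L, D, Q, O
Reachable nodes: 20 of 23 total.

20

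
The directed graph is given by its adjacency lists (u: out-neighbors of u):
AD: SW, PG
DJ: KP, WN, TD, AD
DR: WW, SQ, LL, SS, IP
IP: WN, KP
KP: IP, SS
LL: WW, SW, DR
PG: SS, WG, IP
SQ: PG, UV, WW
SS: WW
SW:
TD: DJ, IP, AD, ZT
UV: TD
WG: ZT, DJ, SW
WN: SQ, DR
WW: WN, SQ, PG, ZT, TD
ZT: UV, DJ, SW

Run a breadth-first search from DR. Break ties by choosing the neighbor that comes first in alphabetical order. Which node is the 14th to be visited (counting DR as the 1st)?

WG

Visit DR; enqueue IP, LL, SQ, SS, WW → queue [IP, LL, SQ, SS, WW]
Visit IP; enqueue KP, WN → queue [LL, SQ, SS, WW, KP, WN]
Visit LL; enqueue SW → queue [SQ, SS, WW, KP, WN, SW]
Visit SQ; enqueue PG, UV → queue [SS, WW, KP, WN, SW, PG, UV]
Visit SS → queue [WW, KP, WN, SW, PG, UV]
Visit WW; enqueue TD, ZT → queue [KP, WN, SW, PG, UV, TD, ZT]
Visit KP → queue [WN, SW, PG, UV, TD, ZT]
Visit WN → queue [SW, PG, UV, TD, ZT]
Visit SW → queue [PG, UV, TD, ZT]
Visit PG; enqueue WG → queue [UV, TD, ZT, WG]
Visit UV → queue [TD, ZT, WG]
Visit TD; enqueue AD, DJ → queue [ZT, WG, AD, DJ]
Visit ZT → queue [WG, AD, DJ]
Visit WG → queue [AD, DJ]
Visit AD → queue [DJ]
Visit DJ → queue []

Visit order: DR, IP, LL, SQ, SS, WW, KP, WN, SW, PG, UV, TD, ZT, WG, AD, DJ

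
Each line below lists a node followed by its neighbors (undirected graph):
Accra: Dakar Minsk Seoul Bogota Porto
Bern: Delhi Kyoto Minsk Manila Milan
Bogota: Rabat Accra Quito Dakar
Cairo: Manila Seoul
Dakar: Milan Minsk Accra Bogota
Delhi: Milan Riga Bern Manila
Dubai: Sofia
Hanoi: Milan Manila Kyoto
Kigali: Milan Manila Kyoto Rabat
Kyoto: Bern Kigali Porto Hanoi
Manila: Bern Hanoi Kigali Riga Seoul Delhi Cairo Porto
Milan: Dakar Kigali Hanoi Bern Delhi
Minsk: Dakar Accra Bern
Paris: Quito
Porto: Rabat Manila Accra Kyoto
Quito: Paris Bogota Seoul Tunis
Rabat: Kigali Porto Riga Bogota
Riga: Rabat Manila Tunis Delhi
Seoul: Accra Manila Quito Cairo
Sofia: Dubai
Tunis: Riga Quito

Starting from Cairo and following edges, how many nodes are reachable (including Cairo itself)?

19

BFS from Cairo visits: Cairo, Manila, Seoul, Bern, Hanoi, Kigali, Riga, Delhi, Porto, Accra, Quito, Kyoto, Minsk, Milan, Rabat, Tunis, Dakar, Bogota, Paris
Reachable nodes: 19 of 21 total.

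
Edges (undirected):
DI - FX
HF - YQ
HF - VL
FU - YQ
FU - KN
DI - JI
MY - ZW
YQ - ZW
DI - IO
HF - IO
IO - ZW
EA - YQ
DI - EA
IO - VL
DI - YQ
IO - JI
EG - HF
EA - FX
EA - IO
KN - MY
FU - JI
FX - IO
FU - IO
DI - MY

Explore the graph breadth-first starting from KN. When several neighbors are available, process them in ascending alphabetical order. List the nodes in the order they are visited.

Visit KN; enqueue FU, MY → queue [FU, MY]
Visit FU; enqueue IO, JI, YQ → queue [MY, IO, JI, YQ]
Visit MY; enqueue DI, ZW → queue [IO, JI, YQ, DI, ZW]
Visit IO; enqueue EA, FX, HF, VL → queue [JI, YQ, DI, ZW, EA, FX, HF, VL]
Visit JI → queue [YQ, DI, ZW, EA, FX, HF, VL]
Visit YQ → queue [DI, ZW, EA, FX, HF, VL]
Visit DI → queue [ZW, EA, FX, HF, VL]
Visit ZW → queue [EA, FX, HF, VL]
Visit EA → queue [FX, HF, VL]
Visit FX → queue [HF, VL]
Visit HF; enqueue EG → queue [VL, EG]
Visit VL → queue [EG]
Visit EG → queue []

KN, FU, MY, IO, JI, YQ, DI, ZW, EA, FX, HF, VL, EG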